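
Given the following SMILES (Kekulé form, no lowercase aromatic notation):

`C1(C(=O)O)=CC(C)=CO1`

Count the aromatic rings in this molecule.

The SMILES encodes a five-membered ring of four carbons and one oxygen, with two C=C double bonds.
The 5-membered ring with one oxygen is planar and fully conjugated; 2 ring double bonds (4 π electrons) plus a heteroatom lone pair (2) give 6 π electrons. That satisfies 4n+2 with n=1, so it is aromatic (furan).

1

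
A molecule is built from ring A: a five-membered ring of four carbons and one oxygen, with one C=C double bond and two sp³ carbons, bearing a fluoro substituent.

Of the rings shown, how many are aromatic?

0

Ring A has two sp³ carbons, so it is not fully conjugated — not aromatic (2,3-dihydrofuran).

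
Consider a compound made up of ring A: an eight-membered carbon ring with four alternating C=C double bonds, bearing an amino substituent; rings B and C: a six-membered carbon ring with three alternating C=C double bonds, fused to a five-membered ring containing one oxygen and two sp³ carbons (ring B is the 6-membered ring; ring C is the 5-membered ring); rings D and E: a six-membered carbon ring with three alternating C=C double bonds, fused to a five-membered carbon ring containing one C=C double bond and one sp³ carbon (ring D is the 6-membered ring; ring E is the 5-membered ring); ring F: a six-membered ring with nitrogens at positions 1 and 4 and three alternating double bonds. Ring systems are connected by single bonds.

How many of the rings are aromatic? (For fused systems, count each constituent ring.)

Ring A has only sp² ring atoms; a planar conformation would have a fully conjugated π system of 8 electrons. But 8 = 4(2), which is 4n not 4n+2, so ring A is not aromatic (cyclooctatetraene) — cyclooctatetraene distorts into a non-planar tub to avoid antiaromaticity.
Ring B is planar and fully conjugated; 3 ring double bonds give 6 π electrons. 6 = 4(1)+2, so ring B is aromatic (benzene ring).
Ring C has two sp³ carbons, so it is not fully conjugated — not aromatic (oxolane ring).
Ring D is planar and fully conjugated; 3 ring double bonds give 6 π electrons. 6 = 4(1)+2, so ring D is aromatic (benzene ring).
Ring E has one sp³ carbon, so it is not fully conjugated — not aromatic (cyclopentene ring).
Ring F is fully conjugated (every ring atom contributes a p orbital); 3 ring double bonds give 6 π electrons. 6 = 4(1)+2, so ring F is aromatic (pyrazine).
Aromatic: B, D, F. Total: 3.

3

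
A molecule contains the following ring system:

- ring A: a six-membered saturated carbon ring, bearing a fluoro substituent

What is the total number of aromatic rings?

Ring A has only sp³ atoms, so it is not fully conjugated — not aromatic (cyclohexane).

0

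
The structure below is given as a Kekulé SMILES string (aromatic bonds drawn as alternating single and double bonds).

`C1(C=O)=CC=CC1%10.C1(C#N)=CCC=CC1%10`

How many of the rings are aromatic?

The SMILES encodes a five-membered carbon ring with two conjugated C=C double bonds and one sp³ carbon; a six-membered carbon ring with two isolated C=C double bonds and two sp³ carbons.
The 5-membered ring has one sp³ carbon, so it is not fully conjugated — not aromatic (cyclopentadiene).
The 6-membered ring has two sp³ carbons, so it is not fully conjugated — not aromatic (1,4-cyclohexadiene).
None of the rings are aromatic. Total: 0.

0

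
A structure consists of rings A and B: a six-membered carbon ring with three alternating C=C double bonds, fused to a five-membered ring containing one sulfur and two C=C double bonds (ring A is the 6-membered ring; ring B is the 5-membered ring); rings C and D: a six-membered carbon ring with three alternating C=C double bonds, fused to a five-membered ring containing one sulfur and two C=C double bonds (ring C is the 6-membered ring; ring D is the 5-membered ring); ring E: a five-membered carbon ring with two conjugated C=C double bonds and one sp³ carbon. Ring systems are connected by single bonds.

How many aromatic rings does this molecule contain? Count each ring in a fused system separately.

4

Rings A and B form a fused bicyclic system (with one sulfur) with 9 sp² atoms and 10 π electrons from ring double bonds plus a heteroatom lone pair. 10 = 4(2)+2, so the system is aromatic and both rings count as aromatic (benzothiophene).
Rings C and D form a fused bicyclic system (with one sulfur) with 9 sp² atoms and 10 π electrons from ring double bonds plus a heteroatom lone pair. 10 = 4(2)+2, so the system is aromatic and both rings count as aromatic (benzothiophene).
Ring E has one sp³ carbon, so it is not fully conjugated — not aromatic (cyclopentadiene).
Aromatic: A, B, C, D. Total: 4.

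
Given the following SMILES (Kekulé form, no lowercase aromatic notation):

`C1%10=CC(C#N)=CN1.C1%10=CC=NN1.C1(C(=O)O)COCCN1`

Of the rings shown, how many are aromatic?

2

The SMILES encodes a five-membered ring of four carbons and one nitrogen bearing a hydrogen, with two C=C double bonds; a five-membered ring with two adjacent nitrogens (one bearing H, one in a double bond) and two double bonds; a six-membered saturated ring with an oxygen and an N–H nitrogen at positions 1 and 4.
The 5-membered ring with one N–H is planar and fully conjugated; 2 ring double bonds (4 π electrons) plus a heteroatom lone pair (2) give 6 π electrons. Since 6 = 4n+2 (n=1), it is aromatic (pyrrole).
The 5-membered ring with two adjacent nitrogens (one N–H, one =N–) is planar and fully conjugated; 2 ring double bonds (4 π electrons) plus a heteroatom lone pair (2) give 6 π electrons. 6 = 4(1)+2, so it is aromatic (pyrazole).
The 6-membered ring with one oxygen and one N–H (1,4) has only sp³ atoms, so it is not fully conjugated — not aromatic (morpholine).
2 of the 3 rings are aromatic. Total: 2.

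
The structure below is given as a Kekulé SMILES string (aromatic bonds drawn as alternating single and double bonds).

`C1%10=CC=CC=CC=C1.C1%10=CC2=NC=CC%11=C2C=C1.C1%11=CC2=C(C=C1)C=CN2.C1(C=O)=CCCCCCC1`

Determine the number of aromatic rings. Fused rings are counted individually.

The SMILES encodes an eight-membered carbon ring with four alternating C=C double bonds; two fused six-membered rings, each with three alternating double bonds; one ring is all carbon and the other has one ring nitrogen; a six-membered carbon ring with three alternating C=C double bonds, fused to a five-membered ring containing one N–H nitrogen and two C=C double bonds; an eight-membered carbon ring with one C=C double bond.
The 8-membered ring has only sp² ring atoms; a planar conformation would have a fully conjugated π system of 8 electrons. But 8 = 4(2), which is 4n not 4n+2, so it is not aromatic (cyclooctatetraene) — cyclooctatetraene distorts into a non-planar tub to avoid antiaromaticity.
The fused 6/6-membered bicyclic (with one nitrogen) is a single π system with 10 sp² atoms and 10 π electrons from ring double bonds. 10 = 4(2)+2, so the system is aromatic and both rings count as aromatic (quinoline).
The fused 6/5-membered bicyclic (with one N–H) is a single π system with 9 sp² atoms and 10 π electrons from ring double bonds plus a heteroatom lone pair. 10 = 4(2)+2, so the system is aromatic and both rings count as aromatic (indole).
The second 8-membered ring has six sp³ carbons, so it is not fully conjugated — not aromatic (cyclooctene).
4 of the 6 rings are aromatic. Total: 4.

4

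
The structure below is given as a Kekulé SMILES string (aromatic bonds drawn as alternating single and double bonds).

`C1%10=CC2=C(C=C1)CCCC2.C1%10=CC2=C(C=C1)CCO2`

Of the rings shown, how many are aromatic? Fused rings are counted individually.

The SMILES encodes a six-membered carbon ring with three alternating C=C double bonds, fused to a saturated six-membered carbon ring; a six-membered carbon ring with three alternating C=C double bonds, fused to a five-membered ring containing one oxygen and two sp³ carbons.
The 6-membered ring is planar and fully conjugated; 3 ring double bonds give 6 π electrons. That satisfies 4n+2 with n=1, so it is aromatic (benzene ring).
The second 6-membered ring has four sp³ carbons, so it is not fully conjugated — not aromatic (cyclohexane ring).
The third 6-membered ring has a continuous p-orbital overlap around the ring; 3 ring double bonds give 6 π electrons. Since 6 = 4n+2 (n=1), it is aromatic (benzene ring).
The 5-membered ring with one oxygen has two sp³ carbons, so it is not fully conjugated — not aromatic (oxolane ring).
2 of the 4 rings are aromatic. Total: 2.

2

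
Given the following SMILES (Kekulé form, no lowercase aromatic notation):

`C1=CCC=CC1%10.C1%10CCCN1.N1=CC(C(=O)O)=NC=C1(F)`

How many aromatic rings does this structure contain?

The SMILES encodes a six-membered carbon ring with two isolated C=C double bonds and two sp³ carbons; a five-membered saturated ring of four carbons and one N–H nitrogen; a six-membered ring with nitrogens at positions 1 and 4 and three alternating double bonds.
The 6-membered ring has two sp³ carbons, so it is not fully conjugated — not aromatic (1,4-cyclohexadiene).
The 5-membered ring with one N–H has only sp³ atoms, so it is not fully conjugated — not aromatic (pyrrolidine).
The 6-membered ring with two nitrogens (1,4) is fully conjugated (every ring atom contributes a p orbital); 3 ring double bonds give 6 π electrons. That satisfies 4n+2 with n=1, so it is aromatic (pyrazine).
1 of the 3 rings is aromatic. Total: 1.

1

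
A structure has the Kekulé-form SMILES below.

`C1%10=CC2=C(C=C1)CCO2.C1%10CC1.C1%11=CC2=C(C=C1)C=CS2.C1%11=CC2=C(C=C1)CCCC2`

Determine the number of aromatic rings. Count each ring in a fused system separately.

The SMILES encodes a six-membered carbon ring with three alternating C=C double bonds, fused to a five-membered ring containing one oxygen and two sp³ carbons; a three-membered saturated carbon ring; a six-membered carbon ring with three alternating C=C double bonds, fused to a five-membered ring containing one sulfur and two C=C double bonds; a six-membered carbon ring with three alternating C=C double bonds, fused to a saturated six-membered carbon ring.
The 6-membered ring is fully conjugated (every ring atom contributes a p orbital); 3 ring double bonds give 6 π electrons. 6 = 4(1)+2, so it is aromatic (benzene ring).
The 5-membered ring with one oxygen has two sp³ carbons, so it is not fully conjugated — not aromatic (oxolane ring).
The 3-membered ring has only sp³ atoms, so it is not fully conjugated — not aromatic (cyclopropane).
The fused 6/5-membered bicyclic (with one sulfur) is a single π system with 9 sp² atoms and 10 π electrons from ring double bonds plus a heteroatom lone pair. 10 = 4(2)+2, so the system is aromatic and both rings count as aromatic (benzothiophene).
The second 6-membered ring has a continuous p-orbital overlap around the ring; 3 ring double bonds give 6 π electrons. That satisfies 4n+2 with n=1, so it is aromatic (benzene ring).
The third 6-membered ring has four sp³ carbons, so it is not fully conjugated — not aromatic (cyclohexane ring).
4 of the 7 rings are aromatic. Total: 4.

4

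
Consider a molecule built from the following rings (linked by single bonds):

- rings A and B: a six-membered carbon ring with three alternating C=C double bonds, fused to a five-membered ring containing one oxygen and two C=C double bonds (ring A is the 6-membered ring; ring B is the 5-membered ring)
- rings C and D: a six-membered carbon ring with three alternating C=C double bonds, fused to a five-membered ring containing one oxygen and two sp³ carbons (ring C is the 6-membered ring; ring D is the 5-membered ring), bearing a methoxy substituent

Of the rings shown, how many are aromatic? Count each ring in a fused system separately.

3

Rings A and B form a fused bicyclic system (with one oxygen) with 9 sp² atoms and 10 π electrons from ring double bonds plus a heteroatom lone pair. 10 = 4(2)+2, so the system is aromatic and both rings count as aromatic (benzofuran).
Ring C has a continuous p-orbital overlap around the ring; 3 ring double bonds give 6 π electrons. That satisfies 4n+2 with n=1, so ring C is aromatic (benzene ring).
Ring D has two sp³ carbons, so it is not fully conjugated — not aromatic (oxolane ring).
Aromatic: A, B, C. Total: 3.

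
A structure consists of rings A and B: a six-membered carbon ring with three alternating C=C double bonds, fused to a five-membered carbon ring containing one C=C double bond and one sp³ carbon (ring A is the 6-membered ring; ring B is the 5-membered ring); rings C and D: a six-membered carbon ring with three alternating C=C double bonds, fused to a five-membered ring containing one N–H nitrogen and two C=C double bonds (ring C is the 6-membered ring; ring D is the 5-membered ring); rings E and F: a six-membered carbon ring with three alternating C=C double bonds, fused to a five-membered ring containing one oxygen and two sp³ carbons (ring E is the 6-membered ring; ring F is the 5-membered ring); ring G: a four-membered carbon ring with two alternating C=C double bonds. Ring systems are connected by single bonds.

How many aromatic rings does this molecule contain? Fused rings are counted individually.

Ring A is planar and fully conjugated; 3 ring double bonds give 6 π electrons. That satisfies 4n+2 with n=1, so ring A is aromatic (benzene ring).
Ring B has one sp³ carbon, so it is not fully conjugated — not aromatic (cyclopentene ring).
Rings C and D form a fused bicyclic system (with one N–H) with 9 sp² atoms and 10 π electrons from ring double bonds plus a heteroatom lone pair. 10 = 4(2)+2, so the system is aromatic and both rings count as aromatic (indole).
Ring E has a continuous p-orbital overlap around the ring; 3 ring double bonds give 6 π electrons. Since 6 = 4n+2 (n=1), ring E is aromatic (benzene ring).
Ring F has two sp³ carbons, so it is not fully conjugated — not aromatic (oxolane ring).
Ring G has only sp² ring atoms; a planar conformation would have a fully conjugated π system of 4 electrons. But 4 = 4(1), which is 4n not 4n+2, so ring G is not aromatic (cyclobutadiene) — cyclobutadiene is antiaromatic and distorts to a rectangle.
Aromatic: A, C, D, E. Total: 4.

4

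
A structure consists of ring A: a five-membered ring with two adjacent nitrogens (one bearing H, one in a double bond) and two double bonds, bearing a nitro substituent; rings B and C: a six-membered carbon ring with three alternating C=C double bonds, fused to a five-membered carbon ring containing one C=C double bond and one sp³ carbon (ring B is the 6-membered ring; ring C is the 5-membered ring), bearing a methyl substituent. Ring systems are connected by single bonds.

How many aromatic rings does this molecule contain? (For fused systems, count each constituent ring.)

Ring A is fully conjugated (every ring atom contributes a p orbital); 2 ring double bonds (4 π electrons) plus a heteroatom lone pair (2) give 6 π electrons. 6 = 4(1)+2, so ring A is aromatic (pyrazole).
Ring B is planar and fully conjugated; 3 ring double bonds give 6 π electrons. Since 6 = 4n+2 (n=1), ring B is aromatic (benzene ring).
Ring C has one sp³ carbon, so it is not fully conjugated — not aromatic (cyclopentene ring).
Aromatic: A, B. Total: 2.

2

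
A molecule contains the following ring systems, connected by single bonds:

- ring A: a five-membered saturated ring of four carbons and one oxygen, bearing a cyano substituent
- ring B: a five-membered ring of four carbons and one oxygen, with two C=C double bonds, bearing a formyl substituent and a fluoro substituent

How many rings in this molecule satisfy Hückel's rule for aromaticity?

1

Ring A has only sp³ atoms, so it is not fully conjugated — not aromatic (tetrahydrofuran).
Ring B is planar and fully conjugated; 2 ring double bonds (4 π electrons) plus a heteroatom lone pair (2) give 6 π electrons. Since 6 = 4n+2 (n=1), ring B is aromatic (furan).
Aromatic: B. Total: 1.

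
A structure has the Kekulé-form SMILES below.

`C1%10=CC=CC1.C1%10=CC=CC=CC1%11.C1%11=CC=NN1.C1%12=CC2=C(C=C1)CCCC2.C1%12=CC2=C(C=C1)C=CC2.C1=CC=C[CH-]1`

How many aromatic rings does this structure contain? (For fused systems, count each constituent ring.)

4

The SMILES encodes a five-membered carbon ring with two conjugated C=C double bonds and one sp³ carbon; a seven-membered carbon ring with three C=C double bonds and one sp³ carbon; a five-membered ring with two adjacent nitrogens (one bearing H, one in a double bond) and two double bonds; a six-membered carbon ring with three alternating C=C double bonds, fused to a saturated six-membered carbon ring; a six-membered carbon ring with three alternating C=C double bonds, fused to a five-membered carbon ring containing one C=C double bond and one sp³ carbon; a five-membered all-carbon ring bearing a negative charge on one carbon, with two C=C double bonds.
The 5-membered ring has one sp³ carbon, so it is not fully conjugated — not aromatic (cyclopentadiene).
The 7-membered ring has one sp³ carbon, so it is not fully conjugated — not aromatic (cycloheptatriene).
The 5-membered ring with two adjacent nitrogens (one N–H, one =N–) is planar and fully conjugated; 2 ring double bonds (4 π electrons) plus a heteroatom lone pair (2) give 6 π electrons. Since 6 = 4n+2 (n=1), it is aromatic (pyrazole).
The 6-membered ring is fully conjugated (every ring atom contributes a p orbital); 3 ring double bonds give 6 π electrons. 6 = 4(1)+2, so it is aromatic (benzene ring).
The second 6-membered ring has four sp³ carbons, so it is not fully conjugated — not aromatic (cyclohexane ring).
The third 6-membered ring has a continuous p-orbital overlap around the ring; 3 ring double bonds give 6 π electrons. 6 = 4(1)+2, so it is aromatic (benzene ring).
The second 5-membered ring has one sp³ carbon, so it is not fully conjugated — not aromatic (cyclopentene ring).
The third 5-membered ring is planar and fully conjugated; 2 ring double bonds (4 π electrons) plus the carbanion lone pair (2) give 6 π electrons. 6 = 4(1)+2, so it is aromatic (cyclopentadienyl anion).
4 of the 8 rings are aromatic. Total: 4.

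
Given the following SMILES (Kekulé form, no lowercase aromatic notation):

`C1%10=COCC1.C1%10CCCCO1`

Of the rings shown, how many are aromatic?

The SMILES encodes a five-membered ring of four carbons and one oxygen, with one C=C double bond and two sp³ carbons; a six-membered saturated ring of five carbons and one oxygen.
The 5-membered ring with one oxygen has two sp³ carbons, so it is not fully conjugated — not aromatic (2,3-dihydrofuran).
The 6-membered ring with one oxygen has only sp³ atoms, so it is not fully conjugated — not aromatic (tetrahydropyran).
None of the rings are aromatic. Total: 0.

0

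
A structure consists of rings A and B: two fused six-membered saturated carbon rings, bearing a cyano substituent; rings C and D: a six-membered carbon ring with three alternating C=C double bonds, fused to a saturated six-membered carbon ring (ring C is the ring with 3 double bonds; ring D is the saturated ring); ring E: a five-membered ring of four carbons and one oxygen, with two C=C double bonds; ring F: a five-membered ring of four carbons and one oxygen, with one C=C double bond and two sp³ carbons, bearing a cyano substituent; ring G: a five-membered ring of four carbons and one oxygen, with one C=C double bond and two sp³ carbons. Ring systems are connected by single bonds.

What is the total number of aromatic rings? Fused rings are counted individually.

2

Ring A has only sp³ atoms, so it is not fully conjugated — not aromatic (cyclohexane ring).
Ring B has only sp³ atoms, so it is not fully conjugated — not aromatic (cyclohexane ring).
Ring C is fully conjugated (every ring atom contributes a p orbital); 3 ring double bonds give 6 π electrons. 6 = 4(1)+2, so ring C is aromatic (benzene ring).
Ring D has four sp³ carbons, so it is not fully conjugated — not aromatic (cyclohexane ring).
Ring E is fully conjugated (every ring atom contributes a p orbital); 2 ring double bonds (4 π electrons) plus a heteroatom lone pair (2) give 6 π electrons. That satisfies 4n+2 with n=1, so ring E is aromatic (furan).
Ring F has two sp³ carbons, so it is not fully conjugated — not aromatic (2,3-dihydrofuran).
Ring G has two sp³ carbons, so it is not fully conjugated — not aromatic (2,3-dihydrofuran).
Aromatic: C, E. Total: 2.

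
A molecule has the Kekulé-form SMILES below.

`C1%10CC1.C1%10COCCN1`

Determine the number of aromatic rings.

0

The SMILES encodes a three-membered saturated carbon ring; a six-membered saturated ring with an oxygen and an N–H nitrogen at positions 1 and 4.
The 3-membered ring has only sp³ atoms, so it is not fully conjugated — not aromatic (cyclopropane).
The 6-membered ring with one oxygen and one N–H (1,4) has only sp³ atoms, so it is not fully conjugated — not aromatic (morpholine).
None of the rings are aromatic. Total: 0.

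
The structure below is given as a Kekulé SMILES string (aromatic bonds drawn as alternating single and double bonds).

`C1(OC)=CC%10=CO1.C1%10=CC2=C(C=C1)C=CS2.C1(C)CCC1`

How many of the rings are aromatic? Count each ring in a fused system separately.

3

The SMILES encodes a five-membered ring of four carbons and one oxygen, with two C=C double bonds; a six-membered carbon ring with three alternating C=C double bonds, fused to a five-membered ring containing one sulfur and two C=C double bonds; a four-membered saturated carbon ring.
The 5-membered ring with one oxygen is fully conjugated (every ring atom contributes a p orbital); 2 ring double bonds (4 π electrons) plus a heteroatom lone pair (2) give 6 π electrons. That satisfies 4n+2 with n=1, so it is aromatic (furan).
The fused 6/5-membered bicyclic (with one sulfur) is a single π system with 9 sp² atoms and 10 π electrons from ring double bonds plus a heteroatom lone pair. 10 = 4(2)+2, so the system is aromatic and both rings count as aromatic (benzothiophene).
The 4-membered ring has only sp³ atoms, so it is not fully conjugated — not aromatic (cyclobutane).
3 of the 4 rings are aromatic. Total: 3.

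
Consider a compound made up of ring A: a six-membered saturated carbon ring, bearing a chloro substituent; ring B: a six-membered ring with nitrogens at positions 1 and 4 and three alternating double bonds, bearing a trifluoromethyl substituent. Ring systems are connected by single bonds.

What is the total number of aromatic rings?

Ring A has only sp³ atoms, so it is not fully conjugated — not aromatic (cyclohexane).
Ring B is fully conjugated (every ring atom contributes a p orbital); 3 ring double bonds give 6 π electrons. Since 6 = 4n+2 (n=1), ring B is aromatic (pyrazine).
Aromatic: B. Total: 1.

1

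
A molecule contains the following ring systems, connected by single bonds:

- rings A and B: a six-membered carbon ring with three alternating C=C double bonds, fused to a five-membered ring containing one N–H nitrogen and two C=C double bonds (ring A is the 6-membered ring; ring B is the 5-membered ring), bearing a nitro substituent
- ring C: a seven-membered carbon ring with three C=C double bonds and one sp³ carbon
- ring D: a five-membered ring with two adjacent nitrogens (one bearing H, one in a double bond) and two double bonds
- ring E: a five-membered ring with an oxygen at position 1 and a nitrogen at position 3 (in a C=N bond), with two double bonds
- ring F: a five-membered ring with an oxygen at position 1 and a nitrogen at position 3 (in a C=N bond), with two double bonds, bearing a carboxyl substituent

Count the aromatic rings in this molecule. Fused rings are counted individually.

Rings A and B form a fused bicyclic system (with one N–H) with 9 sp² atoms and 10 π electrons from ring double bonds plus a heteroatom lone pair. 10 = 4(2)+2, so the system is aromatic and both rings count as aromatic (indole).
Ring C has one sp³ carbon, so it is not fully conjugated — not aromatic (cycloheptatriene).
Ring D is fully conjugated (every ring atom contributes a p orbital); 2 ring double bonds (4 π electrons) plus a heteroatom lone pair (2) give 6 π electrons. That satisfies 4n+2 with n=1, so ring D is aromatic (pyrazole).
Ring E is planar and fully conjugated; 2 ring double bonds (4 π electrons) plus a heteroatom lone pair (2) give 6 π electrons. That satisfies 4n+2 with n=1, so ring E is aromatic (oxazole).
Ring F has a continuous p-orbital overlap around the ring; 2 ring double bonds (4 π electrons) plus a heteroatom lone pair (2) give 6 π electrons. That satisfies 4n+2 with n=1, so ring F is aromatic (oxazole).
Aromatic: A, B, D, E, F. Total: 5.

5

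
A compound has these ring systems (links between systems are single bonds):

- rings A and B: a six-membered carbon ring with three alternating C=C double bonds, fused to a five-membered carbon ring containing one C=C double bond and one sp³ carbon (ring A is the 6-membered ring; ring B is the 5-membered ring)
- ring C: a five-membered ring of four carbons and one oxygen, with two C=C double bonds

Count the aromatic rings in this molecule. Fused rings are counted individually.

Ring A has a continuous p-orbital overlap around the ring; 3 ring double bonds give 6 π electrons. Since 6 = 4n+2 (n=1), ring A is aromatic (benzene ring).
Ring B has one sp³ carbon, so it is not fully conjugated — not aromatic (cyclopentene ring).
Ring C has a continuous p-orbital overlap around the ring; 2 ring double bonds (4 π electrons) plus a heteroatom lone pair (2) give 6 π electrons. 6 = 4(1)+2, so ring C is aromatic (furan).
Aromatic: A, C. Total: 2.

2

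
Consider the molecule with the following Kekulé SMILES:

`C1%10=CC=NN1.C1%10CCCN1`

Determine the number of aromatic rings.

1

The SMILES encodes a five-membered ring with two adjacent nitrogens (one bearing H, one in a double bond) and two double bonds; a five-membered saturated ring of four carbons and one N–H nitrogen.
The 5-membered ring with two adjacent nitrogens (one N–H, one =N–) is fully conjugated (every ring atom contributes a p orbital); 2 ring double bonds (4 π electrons) plus a heteroatom lone pair (2) give 6 π electrons. 6 = 4(1)+2, so it is aromatic (pyrazole).
The 5-membered ring with one N–H has only sp³ atoms, so it is not fully conjugated — not aromatic (pyrrolidine).
1 of the 2 rings is aromatic. Total: 1.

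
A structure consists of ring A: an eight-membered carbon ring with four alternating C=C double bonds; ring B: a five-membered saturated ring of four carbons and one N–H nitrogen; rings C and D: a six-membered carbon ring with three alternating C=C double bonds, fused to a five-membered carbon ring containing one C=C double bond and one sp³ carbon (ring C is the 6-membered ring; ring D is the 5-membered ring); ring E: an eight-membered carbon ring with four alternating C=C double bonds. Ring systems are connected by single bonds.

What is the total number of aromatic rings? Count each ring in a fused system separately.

1

Ring A has only sp² ring atoms; a planar conformation would have a fully conjugated π system of 8 electrons. But 8 = 4(2), which is 4n not 4n+2, so ring A is not aromatic (cyclooctatetraene) — cyclooctatetraene distorts into a non-planar tub to avoid antiaromaticity.
Ring B has only sp³ atoms, so it is not fully conjugated — not aromatic (pyrrolidine).
Ring C has a continuous p-orbital overlap around the ring; 3 ring double bonds give 6 π electrons. That satisfies 4n+2 with n=1, so ring C is aromatic (benzene ring).
Ring D has one sp³ carbon, so it is not fully conjugated — not aromatic (cyclopentene ring).
Ring E has only sp² ring atoms; a planar conformation would have a fully conjugated π system of 8 electrons. But 8 = 4(2), which is 4n not 4n+2, so ring E is not aromatic (cyclooctatetraene) — cyclooctatetraene distorts into a non-planar tub to avoid antiaromaticity.
Aromatic: C. Total: 1.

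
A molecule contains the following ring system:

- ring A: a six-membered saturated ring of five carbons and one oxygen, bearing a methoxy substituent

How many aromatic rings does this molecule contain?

0

Ring A has only sp³ atoms, so it is not fully conjugated — not aromatic (tetrahydropyran).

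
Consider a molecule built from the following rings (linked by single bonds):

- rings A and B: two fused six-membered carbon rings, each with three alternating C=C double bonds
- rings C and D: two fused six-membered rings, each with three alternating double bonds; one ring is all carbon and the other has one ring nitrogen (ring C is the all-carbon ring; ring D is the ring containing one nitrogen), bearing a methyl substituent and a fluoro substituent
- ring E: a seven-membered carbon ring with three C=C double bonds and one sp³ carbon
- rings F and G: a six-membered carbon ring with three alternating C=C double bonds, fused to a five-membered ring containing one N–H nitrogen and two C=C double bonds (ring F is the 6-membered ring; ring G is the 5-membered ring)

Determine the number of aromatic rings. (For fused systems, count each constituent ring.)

Rings A and B form a fused bicyclic system with 10 sp² atoms and 10 π electrons from ring double bonds. 10 = 4(2)+2, so the system is aromatic and both rings count as aromatic (naphthalene).
Rings C and D form a fused bicyclic system (with one nitrogen) with 10 sp² atoms and 10 π electrons from ring double bonds. 10 = 4(2)+2, so the system is aromatic and both rings count as aromatic (quinoline).
Ring E has one sp³ carbon, so it is not fully conjugated — not aromatic (cycloheptatriene).
Rings F and G form a fused bicyclic system (with one N–H) with 9 sp² atoms and 10 π electrons from ring double bonds plus a heteroatom lone pair. 10 = 4(2)+2, so the system is aromatic and both rings count as aromatic (indole).
Aromatic: A, B, C, D, F, G. Total: 6.

6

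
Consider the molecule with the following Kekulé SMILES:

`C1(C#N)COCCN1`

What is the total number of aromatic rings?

The SMILES encodes a six-membered saturated ring with an oxygen and an N–H nitrogen at positions 1 and 4.
The 6-membered ring with one oxygen and one N–H (1,4) has only sp³ atoms, so it is not fully conjugated — not aromatic (morpholine).

0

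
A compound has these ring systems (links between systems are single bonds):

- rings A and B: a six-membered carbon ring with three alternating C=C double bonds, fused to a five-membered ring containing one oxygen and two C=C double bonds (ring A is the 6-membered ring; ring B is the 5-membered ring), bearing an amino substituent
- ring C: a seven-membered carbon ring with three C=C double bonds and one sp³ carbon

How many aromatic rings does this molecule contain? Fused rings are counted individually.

Rings A and B form a fused bicyclic system (with one oxygen) with 9 sp² atoms and 10 π electrons from ring double bonds plus a heteroatom lone pair. 10 = 4(2)+2, so the system is aromatic and both rings count as aromatic (benzofuran).
Ring C has one sp³ carbon, so it is not fully conjugated — not aromatic (cycloheptatriene).
Aromatic: A, B. Total: 2.

2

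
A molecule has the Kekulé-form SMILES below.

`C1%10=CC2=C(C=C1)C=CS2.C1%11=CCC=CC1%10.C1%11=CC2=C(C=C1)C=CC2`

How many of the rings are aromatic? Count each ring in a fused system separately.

The SMILES encodes a six-membered carbon ring with three alternating C=C double bonds, fused to a five-membered ring containing one sulfur and two C=C double bonds; a six-membered carbon ring with two isolated C=C double bonds and two sp³ carbons; a six-membered carbon ring with three alternating C=C double bonds, fused to a five-membered carbon ring containing one C=C double bond and one sp³ carbon.
The fused 6/5-membered bicyclic (with one sulfur) is a single π system with 9 sp² atoms and 10 π electrons from ring double bonds plus a heteroatom lone pair. 10 = 4(2)+2, so the system is aromatic and both rings count as aromatic (benzothiophene).
The 6-membered ring has two sp³ carbons, so it is not fully conjugated — not aromatic (1,4-cyclohexadiene).
The second 6-membered ring is planar and fully conjugated; 3 ring double bonds give 6 π electrons. That satisfies 4n+2 with n=1, so it is aromatic (benzene ring).
The 5-membered ring has one sp³ carbon, so it is not fully conjugated — not aromatic (cyclopentene ring).
3 of the 5 rings are aromatic. Total: 3.

3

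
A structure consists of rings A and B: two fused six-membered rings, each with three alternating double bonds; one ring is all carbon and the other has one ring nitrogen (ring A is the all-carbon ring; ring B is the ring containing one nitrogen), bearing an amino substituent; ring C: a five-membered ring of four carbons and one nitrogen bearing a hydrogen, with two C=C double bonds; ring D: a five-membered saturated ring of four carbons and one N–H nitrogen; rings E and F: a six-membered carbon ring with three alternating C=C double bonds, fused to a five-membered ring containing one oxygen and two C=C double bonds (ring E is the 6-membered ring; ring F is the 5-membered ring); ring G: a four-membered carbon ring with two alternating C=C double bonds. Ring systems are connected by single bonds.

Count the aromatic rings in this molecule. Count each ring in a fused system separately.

5

Rings A and B form a fused bicyclic system (with one nitrogen) with 10 sp² atoms and 10 π electrons from ring double bonds. 10 = 4(2)+2, so the system is aromatic and both rings count as aromatic (quinoline).
Ring C has a continuous p-orbital overlap around the ring; 2 ring double bonds (4 π electrons) plus a heteroatom lone pair (2) give 6 π electrons. That satisfies 4n+2 with n=1, so ring C is aromatic (pyrrole).
Ring D has only sp³ atoms, so it is not fully conjugated — not aromatic (pyrrolidine).
Rings E and F form a fused bicyclic system (with one oxygen) with 9 sp² atoms and 10 π electrons from ring double bonds plus a heteroatom lone pair. 10 = 4(2)+2, so the system is aromatic and both rings count as aromatic (benzofuran).
Ring G has only sp² ring atoms; a planar conformation would have a fully conjugated π system of 4 electrons. But 4 = 4(1), which is 4n not 4n+2, so ring G is not aromatic (cyclobutadiene) — cyclobutadiene is antiaromatic and distorts to a rectangle.
Aromatic: A, B, C, E, F. Total: 5.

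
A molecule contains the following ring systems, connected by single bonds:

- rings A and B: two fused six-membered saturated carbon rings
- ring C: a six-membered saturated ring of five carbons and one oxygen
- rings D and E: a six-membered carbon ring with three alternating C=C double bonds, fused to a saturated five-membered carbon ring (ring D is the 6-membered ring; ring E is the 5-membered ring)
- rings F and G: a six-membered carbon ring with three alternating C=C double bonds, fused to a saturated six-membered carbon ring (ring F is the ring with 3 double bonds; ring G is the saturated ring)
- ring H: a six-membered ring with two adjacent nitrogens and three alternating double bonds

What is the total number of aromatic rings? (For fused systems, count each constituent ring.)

3

Ring A has only sp³ atoms, so it is not fully conjugated — not aromatic (cyclohexane ring).
Ring B has only sp³ atoms, so it is not fully conjugated — not aromatic (cyclohexane ring).
Ring C has only sp³ atoms, so it is not fully conjugated — not aromatic (tetrahydropyran).
Ring D has a continuous p-orbital overlap around the ring; 3 ring double bonds give 6 π electrons. That satisfies 4n+2 with n=1, so ring D is aromatic (benzene ring).
Ring E has three sp³ carbons, so it is not fully conjugated — not aromatic (cyclopentane ring).
Ring F has a continuous p-orbital overlap around the ring; 3 ring double bonds give 6 π electrons. 6 = 4(1)+2, so ring F is aromatic (benzene ring).
Ring G has four sp³ carbons, so it is not fully conjugated — not aromatic (cyclohexane ring).
Ring H is fully conjugated (every ring atom contributes a p orbital); 3 ring double bonds give 6 π electrons. 6 = 4(1)+2, so ring H is aromatic (pyridazine).
Aromatic: D, F, H. Total: 3.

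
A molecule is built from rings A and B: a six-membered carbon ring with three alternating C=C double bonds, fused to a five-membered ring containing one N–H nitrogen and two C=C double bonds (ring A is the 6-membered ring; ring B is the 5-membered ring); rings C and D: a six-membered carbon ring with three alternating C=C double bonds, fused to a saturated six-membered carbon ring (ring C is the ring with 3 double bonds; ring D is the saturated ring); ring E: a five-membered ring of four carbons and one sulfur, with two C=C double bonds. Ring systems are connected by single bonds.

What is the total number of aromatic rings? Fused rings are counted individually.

Rings A and B form a fused bicyclic system (with one N–H) with 9 sp² atoms and 10 π electrons from ring double bonds plus a heteroatom lone pair. 10 = 4(2)+2, so the system is aromatic and both rings count as aromatic (indole).
Ring C is planar and fully conjugated; 3 ring double bonds give 6 π electrons. That satisfies 4n+2 with n=1, so ring C is aromatic (benzene ring).
Ring D has four sp³ carbons, so it is not fully conjugated — not aromatic (cyclohexane ring).
Ring E is fully conjugated (every ring atom contributes a p orbital); 2 ring double bonds (4 π electrons) plus a heteroatom lone pair (2) give 6 π electrons. 6 = 4(1)+2, so ring E is aromatic (thiophene).
Aromatic: A, B, C, E. Total: 4.

4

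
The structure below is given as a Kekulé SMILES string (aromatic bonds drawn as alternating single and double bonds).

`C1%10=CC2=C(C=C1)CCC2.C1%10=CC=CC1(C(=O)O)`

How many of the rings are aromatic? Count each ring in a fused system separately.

The SMILES encodes a six-membered carbon ring with three alternating C=C double bonds, fused to a saturated five-membered carbon ring; a five-membered carbon ring with two conjugated C=C double bonds and one sp³ carbon.
The 6-membered ring is planar and fully conjugated; 3 ring double bonds give 6 π electrons. Since 6 = 4n+2 (n=1), it is aromatic (benzene ring).
The 5-membered ring has three sp³ carbons, so it is not fully conjugated — not aromatic (cyclopentane ring).
The second 5-membered ring has one sp³ carbon, so it is not fully conjugated — not aromatic (cyclopentadiene).
1 of the 3 rings is aromatic. Total: 1.

1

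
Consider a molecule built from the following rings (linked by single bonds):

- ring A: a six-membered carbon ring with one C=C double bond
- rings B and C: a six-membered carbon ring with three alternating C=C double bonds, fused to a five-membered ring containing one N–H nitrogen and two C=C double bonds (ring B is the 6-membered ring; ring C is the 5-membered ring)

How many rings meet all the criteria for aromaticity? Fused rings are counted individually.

Ring A has four sp³ carbons, so it is not fully conjugated — not aromatic (cyclohexene).
Rings B and C form a fused bicyclic system (with one N–H) with 9 sp² atoms and 10 π electrons from ring double bonds plus a heteroatom lone pair. 10 = 4(2)+2, so the system is aromatic and both rings count as aromatic (indole).
Aromatic: B, C. Total: 2.

2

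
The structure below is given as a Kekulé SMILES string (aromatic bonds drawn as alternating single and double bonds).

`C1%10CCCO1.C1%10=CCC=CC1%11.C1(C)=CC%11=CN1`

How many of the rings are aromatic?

The SMILES encodes a five-membered saturated ring of four carbons and one oxygen; a six-membered carbon ring with two isolated C=C double bonds and two sp³ carbons; a five-membered ring of four carbons and one nitrogen bearing a hydrogen, with two C=C double bonds.
The 5-membered ring with one oxygen has only sp³ atoms, so it is not fully conjugated — not aromatic (tetrahydrofuran).
The 6-membered ring has two sp³ carbons, so it is not fully conjugated — not aromatic (1,4-cyclohexadiene).
The 5-membered ring with one N–H is fully conjugated (every ring atom contributes a p orbital); 2 ring double bonds (4 π electrons) plus a heteroatom lone pair (2) give 6 π electrons. 6 = 4(1)+2, so it is aromatic (pyrrole).
1 of the 3 rings is aromatic. Total: 1.

1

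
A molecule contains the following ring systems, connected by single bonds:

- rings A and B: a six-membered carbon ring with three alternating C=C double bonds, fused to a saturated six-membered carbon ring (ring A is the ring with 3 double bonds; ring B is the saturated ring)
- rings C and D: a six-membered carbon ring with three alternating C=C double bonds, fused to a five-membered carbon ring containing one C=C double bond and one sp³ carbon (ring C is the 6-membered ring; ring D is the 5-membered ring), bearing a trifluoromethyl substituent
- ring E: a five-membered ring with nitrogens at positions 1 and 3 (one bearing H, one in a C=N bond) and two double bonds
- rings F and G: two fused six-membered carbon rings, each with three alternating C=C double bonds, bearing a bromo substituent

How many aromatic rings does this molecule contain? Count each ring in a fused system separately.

Ring A is planar and fully conjugated; 3 ring double bonds give 6 π electrons. That satisfies 4n+2 with n=1, so ring A is aromatic (benzene ring).
Ring B has four sp³ carbons, so it is not fully conjugated — not aromatic (cyclohexane ring).
Ring C is planar and fully conjugated; 3 ring double bonds give 6 π electrons. Since 6 = 4n+2 (n=1), ring C is aromatic (benzene ring).
Ring D has one sp³ carbon, so it is not fully conjugated — not aromatic (cyclopentene ring).
Ring E is planar and fully conjugated; 2 ring double bonds (4 π electrons) plus a heteroatom lone pair (2) give 6 π electrons. That satisfies 4n+2 with n=1, so ring E is aromatic (imidazole).
Rings F and G form a fused bicyclic system with 10 sp² atoms and 10 π electrons from ring double bonds. 10 = 4(2)+2, so the system is aromatic and both rings count as aromatic (naphthalene).
Aromatic: A, C, E, F, G. Total: 5.

5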